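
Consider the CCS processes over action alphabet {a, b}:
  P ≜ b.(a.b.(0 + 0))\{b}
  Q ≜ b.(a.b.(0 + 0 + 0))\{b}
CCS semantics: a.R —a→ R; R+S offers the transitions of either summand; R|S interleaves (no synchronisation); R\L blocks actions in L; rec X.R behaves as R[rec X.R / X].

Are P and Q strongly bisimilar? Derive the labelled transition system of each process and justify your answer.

Reachable graph of P (3 states):
  u0 = b.(a.b.(0 + 0))\{b} → —b→ u1
  u1 = (a.b.(0 + 0))\{b} → —a→ u2
  u2 = (b.(0 + 0))\{b} → (no moves)
Reachable graph of Q (3 states):
  v0 = b.(a.b.(0 + 0 + 0))\{b} → —b→ v1
  v1 = (a.b.(0 + 0 + 0))\{b} → —a→ v2
  v2 = (b.(0 + 0 + 0))\{b} → (no moves)
Bisimilarity quotient blocks:
  B0 = {u0, v0}
  B1 = {u1, v1}
  B2 = {u2, v2}
u0 ∈ B0, v0 ∈ B0 → same block

P ~ Q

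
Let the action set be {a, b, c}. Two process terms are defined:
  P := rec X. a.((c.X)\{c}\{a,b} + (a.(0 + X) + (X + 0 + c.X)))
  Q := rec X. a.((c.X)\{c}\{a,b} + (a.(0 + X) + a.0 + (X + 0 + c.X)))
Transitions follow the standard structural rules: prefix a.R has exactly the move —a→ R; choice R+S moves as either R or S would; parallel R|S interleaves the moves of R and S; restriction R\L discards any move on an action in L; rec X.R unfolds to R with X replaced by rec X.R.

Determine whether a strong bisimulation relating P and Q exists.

NO

LTS(P): 3 reachable states
  s0 = rec X. a.((c.X)\{c}\{a,b} + (a.(0 + X) + (X + 0 + c.X))) has moves —a→ s1
  s1 = (c.(rec X. a.((c.X)\{c}\{a,b} + (a.(0 + X) + (X + 0 + c.X)))))\{c}\{a,b} + (a.(0 + (rec X. a.((c.X)\{c}\{a,b} + (a.(0 + X) + (X + 0 + c.X))))) + ((rec X. a.((c.X)\{c}\{a,b} + (a.(0 + X) + (X + 0 + c.X)))) + 0 + c.(rec X. a.((c.X)\{c}\{a,b} + (a.(0 + X) + (X + 0 + c.X)))))) has moves —a→ s1, —a→ s2, —c→ s0
  s2 = 0 + (rec X. a.((c.X)\{c}\{a,b} + (a.(0 + X) + (X + 0 + c.X)))) has moves —a→ s1
LTS(Q): 4 reachable states
  t0 = rec X. a.((c.X)\{c}\{a,b} + (a.(0 + X) + a.0 + (X + 0 + c.X))) has moves —a→ t1
  t1 = (c.(rec X. a.((c.X)\{c}\{a,b} + (a.(0 + X) + a.0 + (X + 0 + c.X)))))\{c}\{a,b} + (a.(0 + (rec X. a.((c.X)\{c}\{a,b} + (a.(0 + X) + a.0 + (X + 0 + c.X))))) + a.0 + ((rec X. a.((c.X)\{c}\{a,b} + (a.(0 + X) + a.0 + (X + 0 + c.X)))) + 0 + c.(rec X. a.((c.X)\{c}\{a,b} + (a.(0 + X) + a.0 + (X + 0 + c.X)))))) has moves —a→ t1, —a→ t2, —a→ t3, —c→ t0
  t2 = 0 has moves (no moves)
  t3 = 0 + (rec X. a.((c.X)\{c}\{a,b} + (a.(0 + X) + a.0 + (X + 0 + c.X)))) has moves —a→ t1
Coarsest stable partition (strong bisimilarity classes):
  B0 = {s0, s2}
  B1 = {s1}
  B2 = {t0, t3}
  B3 = {t1}
  B4 = {t2}
s0 ∈ B0, t0 ∈ B2 → different blocks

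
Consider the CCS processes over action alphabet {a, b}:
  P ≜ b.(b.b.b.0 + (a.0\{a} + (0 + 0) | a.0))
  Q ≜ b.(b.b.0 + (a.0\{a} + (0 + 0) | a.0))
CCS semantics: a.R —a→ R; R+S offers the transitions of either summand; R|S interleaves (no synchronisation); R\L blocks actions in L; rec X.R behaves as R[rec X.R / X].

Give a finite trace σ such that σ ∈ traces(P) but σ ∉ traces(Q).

bbbb

P's transition system — 7 states:
  p0 = b.(b.b.b.0 + (a.0\{a} + (0 + 0) | a.0)) has moves --b--▸ p1
  p1 = b.b.b.0 + (a.0\{a} + (0 + 0) | a.0) has moves --a--▸ p2, --a--▸ p3, --b--▸ p4
  p2 = (0 + 0) | 0 has moves (no moves)
  p3 = 0\{a} has moves (no moves)
  p4 = b.b.0 has moves --b--▸ p5
  p5 = b.0 has moves --b--▸ p6
  p6 = 0 has moves (no moves)
Q's transition system — 6 states:
  q0 = b.(b.b.0 + (a.0\{a} + (0 + 0) | a.0)) has moves --b--▸ q1
  q1 = b.b.0 + (a.0\{a} + (0 + 0) | a.0) has moves --a--▸ q2, --a--▸ q3, --b--▸ q4
  q2 = (0 + 0) | 0 has moves (no moves)
  q3 = 0\{a} has moves (no moves)
  q4 = b.0 has moves --b--▸ q5
  q5 = 0 has moves (no moves)
Run σ = ⟨bbbb⟩ on P: start {p0}
  step 1 (b): {p1}
  step 2 (b): {p4}
  step 3 (b): {p5}
  step 4 (b): {p6}
  ✓ P
Run σ = ⟨bbbb⟩ on Q: start {q0}
  step 1 (b): {q1}
  step 2 (b): {q4}
  step 3 (b): {q5}
  step 4 (b): ∅ (Q stuck)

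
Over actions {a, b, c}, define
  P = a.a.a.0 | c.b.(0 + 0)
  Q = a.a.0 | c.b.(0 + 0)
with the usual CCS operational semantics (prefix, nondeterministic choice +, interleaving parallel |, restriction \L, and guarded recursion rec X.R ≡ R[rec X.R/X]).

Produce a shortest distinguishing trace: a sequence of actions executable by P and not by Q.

aaa

P's transition system — 12 states:
  p0 = a.a.a.0 | c.b.(0 + 0) | —a→ p1, —c→ p2
  p1 = a.a.0 | c.b.(0 + 0) | —a→ p3, —c→ p4
  p2 = a.a.a.0 | b.(0 + 0) | —a→ p4, —b→ p5
  p3 = a.0 | c.b.(0 + 0) | —a→ p6, —c→ p7
  p4 = a.a.0 | b.(0 + 0) | —a→ p7, —b→ p8
  p5 = a.a.a.0 | (0 + 0) | —a→ p8
  p6 = 0 | c.b.(0 + 0) | —c→ p9
  p7 = a.0 | b.(0 + 0) | —a→ p9, —b→ p10
  p8 = a.a.0 | (0 + 0) | —a→ p10
  p9 = 0 | b.(0 + 0) | —b→ p11
  p10 = a.0 | (0 + 0) | —a→ p11
  p11 = 0 | (0 + 0) | (no moves)
Q's transition system — 9 states:
  q0 = a.a.0 | c.b.(0 + 0) | —a→ q1, —c→ q2
  q1 = a.0 | c.b.(0 + 0) | —a→ q3, —c→ q4
  q2 = a.a.0 | b.(0 + 0) | —a→ q4, —b→ q5
  q3 = 0 | c.b.(0 + 0) | —c→ q6
  q4 = a.0 | b.(0 + 0) | —a→ q6, —b→ q7
  q5 = a.a.0 | (0 + 0) | —a→ q7
  q6 = 0 | b.(0 + 0) | —b→ q8
  q7 = a.0 | (0 + 0) | —a→ q8
  q8 = 0 | (0 + 0) | (no moves)
Executing aaa from P (initial set {p0}):
  after a @ step 1: {p1}
  after a @ step 2: {p3}
  after a @ step 3: {p6}
  P completes σ.
Executing aaa from Q (initial set {q0}):
  after a @ step 1: {q1}
  after a @ step 2: {q3}
  after a @ step 3: no successor for Q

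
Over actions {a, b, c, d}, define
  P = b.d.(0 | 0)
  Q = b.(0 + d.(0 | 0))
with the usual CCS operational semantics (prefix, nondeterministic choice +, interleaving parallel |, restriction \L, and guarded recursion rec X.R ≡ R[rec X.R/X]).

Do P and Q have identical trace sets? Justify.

traces(P) = traces(Q)

LTS(P): 3 reachable states
  p0 = b.d.(0 | 0) :: --b--▸ p1
  p1 = d.(0 | 0) :: --d--▸ p2
  p2 = 0 | 0 :: deadlocked
LTS(Q): 3 reachable states
  q0 = b.(0 + d.(0 | 0)) :: --b--▸ q1
  q1 = 0 + d.(0 | 0) :: --d--▸ q2
  q2 = 0 | 0 :: deadlocked
Partition-refinement fixed point:
  B0 = {p0, q0}
  B1 = {p1, q1}
  B2 = {p2, q2}
p0 ∈ B0, q0 ∈ B0 → same block
Bisimilar ⇒ trace-equivalent.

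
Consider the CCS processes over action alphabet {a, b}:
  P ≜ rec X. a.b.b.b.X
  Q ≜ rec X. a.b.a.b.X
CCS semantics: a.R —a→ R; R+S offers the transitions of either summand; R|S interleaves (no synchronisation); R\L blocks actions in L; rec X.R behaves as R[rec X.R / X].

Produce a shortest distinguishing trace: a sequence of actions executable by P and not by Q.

Reachable graph of P (4 states):
  s0 = rec X. a.b.b.b.X ⊢ --a--▸ s1
  s1 = b.b.b.(rec X. a.b.b.b.X) ⊢ --b--▸ s2
  s2 = b.b.(rec X. a.b.b.b.X) ⊢ --b--▸ s3
  s3 = b.(rec X. a.b.b.b.X) ⊢ --b--▸ s0
Reachable graph of Q (4 states):
  t0 = rec X. a.b.a.b.X ⊢ --a--▸ t1
  t1 = b.a.b.(rec X. a.b.a.b.X) ⊢ --b--▸ t2
  t2 = a.b.(rec X. a.b.a.b.X) ⊢ --a--▸ t3
  t3 = b.(rec X. a.b.a.b.X) ⊢ --b--▸ t0
Run σ = ⟨abb⟩ on P: start {s0}
  [1] a ⇒ {s1}
  [2] b ⇒ {s2}
  [3] b ⇒ {s3}
  P completes σ.
Run σ = ⟨abb⟩ on Q: start {t0}
  [1] a ⇒ {t1}
  [2] b ⇒ {t2}
  [3] b ⇒ no successor for Q

abb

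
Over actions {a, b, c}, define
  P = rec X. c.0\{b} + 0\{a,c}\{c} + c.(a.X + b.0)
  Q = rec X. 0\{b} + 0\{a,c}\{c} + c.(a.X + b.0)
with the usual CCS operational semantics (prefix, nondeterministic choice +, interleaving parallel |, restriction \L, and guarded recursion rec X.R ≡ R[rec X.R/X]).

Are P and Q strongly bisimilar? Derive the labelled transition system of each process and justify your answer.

NO

P's transition system — 4 states:
  u0 = rec X. c.0\{b} + 0\{a,c}\{c} + c.(a.X + b.0) → ··c··> u1, ··c··> u2
  u1 = 0\{b} → stopped
  u2 = a.(rec X. c.0\{b} + 0\{a,c}\{c} + c.(a.X + b.0)) + b.0 → ··a··> u0, ··b··> u3
  u3 = 0 → stopped
Q's transition system — 3 states:
  v0 = rec X. 0\{b} + 0\{a,c}\{c} + c.(a.X + b.0) → ··c··> v1
  v1 = a.(rec X. 0\{b} + 0\{a,c}\{c} + c.(a.X + b.0)) + b.0 → ··a··> v0, ··b··> v2
  v2 = 0 → stopped
Coarsest stable partition (strong bisimilarity classes):
  B0 = {u0}
  B1 = {u1, u3, v2}
  B2 = {u2}
  B3 = {v0}
  B4 = {v1}
u0 ∈ B0, v0 ∈ B3 → different blocks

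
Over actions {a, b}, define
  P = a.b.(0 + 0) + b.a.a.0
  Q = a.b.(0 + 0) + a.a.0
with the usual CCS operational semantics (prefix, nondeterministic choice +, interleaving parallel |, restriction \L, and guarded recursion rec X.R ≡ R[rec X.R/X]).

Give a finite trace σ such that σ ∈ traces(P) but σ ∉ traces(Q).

b

LTS(P): 6 reachable states
  p0 = a.b.(0 + 0) + b.a.a.0 | ··a··> p1, ··b··> p2
  p1 = b.(0 + 0) | ··b··> p3
  p2 = a.a.0 | ··a··> p4
  p3 = 0 + 0 | (no moves)
  p4 = a.0 | ··a··> p5
  p5 = 0 | (no moves)
LTS(Q): 5 reachable states
  q0 = a.b.(0 + 0) + a.a.0 | ··a··> q1, ··a··> q2
  q1 = a.0 | ··a··> q3
  q2 = b.(0 + 0) | ··b··> q4
  q3 = 0 | (no moves)
  q4 = 0 + 0 | (no moves)
Run σ = ⟨b⟩ on P: start {p0}
  after b @ step 1: {p2}
  — P admits the full trace.
Run σ = ⟨b⟩ on Q: start {q0}
  after b @ step 1: ∅  — Q cannot continue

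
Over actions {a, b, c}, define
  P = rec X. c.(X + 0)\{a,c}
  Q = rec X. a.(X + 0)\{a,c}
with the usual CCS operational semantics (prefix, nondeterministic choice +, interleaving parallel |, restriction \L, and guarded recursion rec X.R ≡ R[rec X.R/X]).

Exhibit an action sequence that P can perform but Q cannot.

LTS(P): 2 reachable states
  m0 = rec X. c.(X + 0)\{a,c} ⊢ =c=> m1
  m1 = ((rec X. c.(X + 0)\{a,c}) + 0)\{a,c} ⊢ ·
LTS(Q): 2 reachable states
  n0 = rec X. a.(X + 0)\{a,c} ⊢ =a=> n1
  n1 = ((rec X. a.(X + 0)\{a,c}) + 0)\{a,c} ⊢ ·
Executing c from P (initial set {m0}):
  after c @ step 1: {m1}
  P completes σ.
Executing c from Q (initial set {n0}):
  after c @ step 1: ∅ (Q stuck)

c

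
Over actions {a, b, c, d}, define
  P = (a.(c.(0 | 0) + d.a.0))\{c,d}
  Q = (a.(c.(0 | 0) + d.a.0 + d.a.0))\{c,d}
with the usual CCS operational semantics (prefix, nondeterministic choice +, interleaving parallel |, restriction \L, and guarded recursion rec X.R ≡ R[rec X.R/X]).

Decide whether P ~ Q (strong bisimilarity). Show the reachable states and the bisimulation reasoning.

P's transition system — 2 states:
  s0 = (a.(c.(0 | 0) + d.a.0))\{c,d} → -a-> s1
  s1 = (c.(0 | 0) + d.a.0)\{c,d} → ·
Q's transition system — 2 states:
  t0 = (a.(c.(0 | 0) + d.a.0 + d.a.0))\{c,d} → -a-> t1
  t1 = (c.(0 | 0) + d.a.0 + d.a.0)\{c,d} → ·
Coarsest stable partition (strong bisimilarity classes):
  B0 = {s0, t0}
  B1 = {s1, t1}
s0 ∈ B0, t0 ∈ B0 → same block

YES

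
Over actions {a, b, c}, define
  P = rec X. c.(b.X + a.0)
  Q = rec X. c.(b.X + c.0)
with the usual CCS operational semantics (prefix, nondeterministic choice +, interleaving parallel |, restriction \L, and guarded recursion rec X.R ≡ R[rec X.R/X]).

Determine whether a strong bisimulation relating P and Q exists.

Reachable graph of P (3 states):
  p0 = rec X. c.(b.X + a.0) :: =c=> p1
  p1 = b.(rec X. c.(b.X + a.0)) + a.0 :: =a=> p2, =b=> p0
  p2 = 0 :: ∅
Reachable graph of Q (3 states):
  q0 = rec X. c.(b.X + c.0) :: =c=> q1
  q1 = b.(rec X. c.(b.X + c.0)) + c.0 :: =b=> q0, =c=> q2
  q2 = 0 :: ∅
Partition-refinement fixed point:
  B0 = {p0}
  B1 = {p1}
  B2 = {p2, q2}
  B3 = {q0}
  B4 = {q1}
p0 ∈ B0, q0 ∈ B3 → different blocks

NO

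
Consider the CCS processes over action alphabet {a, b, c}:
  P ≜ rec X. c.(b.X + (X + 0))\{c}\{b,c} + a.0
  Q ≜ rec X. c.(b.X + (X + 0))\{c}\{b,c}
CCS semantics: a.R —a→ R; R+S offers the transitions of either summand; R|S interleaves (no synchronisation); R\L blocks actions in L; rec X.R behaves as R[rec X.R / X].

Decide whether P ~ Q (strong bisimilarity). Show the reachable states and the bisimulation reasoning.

LTS(P): 4 reachable states
  m0 = rec X. c.(b.X + (X + 0))\{c}\{b,c} + a.0 has moves -a-> m1, -c-> m2
  m1 = 0 has moves stopped
  m2 = (b.(rec X. c.(b.X + (X + 0))\{c}\{b,c} + a.0) + ((rec X. c.(b.X + (X + 0))\{c}\{b,c} + a.0) + 0))\{c}\{b,c} has moves -a-> m3
  m3 = 0\{c}\{b,c} has moves stopped
LTS(Q): 2 reachable states
  n0 = rec X. c.(b.X + (X + 0))\{c}\{b,c} has moves -c-> n1
  n1 = (b.(rec X. c.(b.X + (X + 0))\{c}\{b,c}) + ((rec X. c.(b.X + (X + 0))\{c}\{b,c}) + 0))\{c}\{b,c} has moves stopped
Partition-refinement fixed point:
  B0 = {m0}
  B1 = {m1, m3, n1}
  B2 = {m2}
  B3 = {n0}
m0 ∈ B0, n0 ∈ B3 → different blocks

P ≁ Q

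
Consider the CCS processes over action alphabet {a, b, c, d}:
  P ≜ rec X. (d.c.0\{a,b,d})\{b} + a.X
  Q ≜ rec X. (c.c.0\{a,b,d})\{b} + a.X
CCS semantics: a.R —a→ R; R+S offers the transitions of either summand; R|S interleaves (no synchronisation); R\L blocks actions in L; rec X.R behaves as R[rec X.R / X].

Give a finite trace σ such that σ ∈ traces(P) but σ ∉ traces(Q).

Reachable graph of P (3 states):
  s0 = rec X. (d.c.0\{a,b,d})\{b} + a.X :: —a→ s0, —d→ s1
  s1 = (c.0\{a,b,d})\{b} :: —c→ s2
  s2 = 0\{a,b,d}\{b} :: stopped
Reachable graph of Q (3 states):
  t0 = rec X. (c.c.0\{a,b,d})\{b} + a.X :: —a→ t0, —c→ t1
  t1 = (c.0\{a,b,d})\{b} :: —c→ t2
  t2 = 0\{a,b,d}\{b} :: stopped
Executing d from P (initial set {s0}):
  step 1 (d): {s1}
  — P admits the full trace.
Executing d from Q (initial set {t0}):
  step 1 (d): no successor for Q

d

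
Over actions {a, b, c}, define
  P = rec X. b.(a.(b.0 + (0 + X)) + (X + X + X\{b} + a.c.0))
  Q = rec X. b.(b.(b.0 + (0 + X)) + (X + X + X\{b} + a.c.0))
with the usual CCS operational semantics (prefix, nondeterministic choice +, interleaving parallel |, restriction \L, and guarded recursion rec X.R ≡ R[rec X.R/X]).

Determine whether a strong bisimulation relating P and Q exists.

P's transition system — 5 states:
  m0 = rec X. b.(a.(b.0 + (0 + X)) + (X + X + X\{b} + a.c.0)) → --b--▸ m1
  m1 = a.(b.0 + (0 + (rec X. b.(a.(b.0 + (0 + X)) + (X + X + X\{b} + a.c.0))))) + ((rec X. b.(a.(b.0 + (0 + X)) + (X + X + X\{b} + a.c.0))) + (rec X. b.(a.(b.0 + (0 + X)) + (X + X + X\{b} + a.c.0))) + (rec X. b.(a.(b.0 + (0 + X)) + (X + X + X\{b} + a.c.0)))\{b} + a.c.0) → --a--▸ m2, --a--▸ m3, --b--▸ m1
  m2 = b.0 + (0 + (rec X. b.(a.(b.0 + (0 + X)) + (X + X + X\{b} + a.c.0)))) → --b--▸ m1, --b--▸ m4
  m3 = c.0 → --c--▸ m4
  m4 = 0 → (no moves)
Q's transition system — 5 states:
  n0 = rec X. b.(b.(b.0 + (0 + X)) + (X + X + X\{b} + a.c.0)) → --b--▸ n1
  n1 = b.(b.0 + (0 + (rec X. b.(b.(b.0 + (0 + X)) + (X + X + X\{b} + a.c.0))))) + ((rec X. b.(b.(b.0 + (0 + X)) + (X + X + X\{b} + a.c.0))) + (rec X. b.(b.(b.0 + (0 + X)) + (X + X + X\{b} + a.c.0))) + (rec X. b.(b.(b.0 + (0 + X)) + (X + X + X\{b} + a.c.0)))\{b} + a.c.0) → --a--▸ n2, --b--▸ n1, --b--▸ n3
  n2 = c.0 → --c--▸ n4
  n3 = b.0 + (0 + (rec X. b.(b.(b.0 + (0 + X)) + (X + X + X\{b} + a.c.0)))) → --b--▸ n1, --b--▸ n4
  n4 = 0 → (no moves)
Coarsest stable partition (strong bisimilarity classes):
  B0 = {m0}
  B1 = {m1}
  B2 = {m3, n2}
  B3 = {m4, n4}
  B4 = {m2}
  B5 = {n0}
  B6 = {n1}
  B7 = {n3}
m0 ∈ B0, n0 ∈ B5 → different blocks

P ≁ Q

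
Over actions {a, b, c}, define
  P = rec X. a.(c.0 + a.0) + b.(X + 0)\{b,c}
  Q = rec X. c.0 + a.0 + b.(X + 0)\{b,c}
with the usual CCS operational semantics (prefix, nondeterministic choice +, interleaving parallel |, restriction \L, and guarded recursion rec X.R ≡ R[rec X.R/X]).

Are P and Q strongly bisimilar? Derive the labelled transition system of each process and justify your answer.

not bisimilar

P's transition system — 6 states:
  s0 = rec X. a.(c.0 + a.0) + b.(X + 0)\{b,c} → ··a··> s1, ··b··> s2
  s1 = c.0 + a.0 → ··a··> s3, ··c··> s3
  s2 = ((rec X. a.(c.0 + a.0) + b.(X + 0)\{b,c}) + 0)\{b,c} → ··a··> s4
  s3 = 0 → (no moves)
  s4 = (c.0 + a.0)\{b,c} → ··a··> s5
  s5 = 0\{b,c} → (no moves)
Q's transition system — 4 states:
  t0 = rec X. c.0 + a.0 + b.(X + 0)\{b,c} → ··a··> t1, ··b··> t2, ··c··> t1
  t1 = 0 → (no moves)
  t2 = ((rec X. c.0 + a.0 + b.(X + 0)\{b,c}) + 0)\{b,c} → ··a··> t3
  t3 = 0\{b,c} → (no moves)
Partition-refinement fixed point:
  B0 = {s0}
  B1 = {s2}
  B2 = {s4, t2}
  B3 = {s3, s5, t1, t3}
  B4 = {s1}
  B5 = {t0}
s0 ∈ B0, t0 ∈ B5 → different blocks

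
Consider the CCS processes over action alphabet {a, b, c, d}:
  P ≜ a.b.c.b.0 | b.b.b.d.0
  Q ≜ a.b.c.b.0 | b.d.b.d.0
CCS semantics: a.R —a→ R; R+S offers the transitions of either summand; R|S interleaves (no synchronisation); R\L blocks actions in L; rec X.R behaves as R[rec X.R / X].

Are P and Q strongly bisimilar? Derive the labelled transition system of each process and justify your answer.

LTS(P): 25 reachable states
  m0 = a.b.c.b.0 | b.b.b.d.0 :: --a--▸ m1, --b--▸ m2
  m1 = b.c.b.0 | b.b.b.d.0 :: --b--▸ m3, --b--▸ m4
  m2 = a.b.c.b.0 | b.b.d.0 :: --a--▸ m3, --b--▸ m5
  m3 = b.c.b.0 | b.b.d.0 :: --b--▸ m6, --b--▸ m7
  m4 = c.b.0 | b.b.b.d.0 :: --b--▸ m7, --c--▸ m8
  m5 = a.b.c.b.0 | b.d.0 :: --a--▸ m6, --b--▸ m9
  m6 = b.c.b.0 | b.d.0 :: --b--▸ m10, --b--▸ m11
  m7 = c.b.0 | b.b.d.0 :: --b--▸ m11, --c--▸ m12
  m8 = b.0 | b.b.b.d.0 :: --b--▸ m12, --b--▸ m13
  m9 = a.b.c.b.0 | d.0 :: --a--▸ m10, --d--▸ m14
  m10 = b.c.b.0 | d.0 :: --b--▸ m15, --d--▸ m16
  m11 = c.b.0 | b.d.0 :: --b--▸ m15, --c--▸ m17
  m12 = b.0 | b.b.d.0 :: --b--▸ m17, --b--▸ m18
  m13 = 0 | b.b.b.d.0 :: --b--▸ m18
  m14 = a.b.c.b.0 | 0 :: --a--▸ m16
  m15 = c.b.0 | d.0 :: --c--▸ m19, --d--▸ m20
  m16 = b.c.b.0 | 0 :: --b--▸ m20
  m17 = b.0 | b.d.0 :: --b--▸ m19, --b--▸ m21
  m18 = 0 | b.b.d.0 :: --b--▸ m21
  m19 = b.0 | d.0 :: --b--▸ m22, --d--▸ m23
  m20 = c.b.0 | 0 :: --c--▸ m23
  m21 = 0 | b.d.0 :: --b--▸ m22
  m22 = 0 | d.0 :: --d--▸ m24
  m23 = b.0 | 0 :: --b--▸ m24
  m24 = 0 | 0 :: stopped
LTS(Q): 25 reachable states
  n0 = a.b.c.b.0 | b.d.b.d.0 :: --a--▸ n1, --b--▸ n2
  n1 = b.c.b.0 | b.d.b.d.0 :: --b--▸ n3, --b--▸ n4
  n2 = a.b.c.b.0 | d.b.d.0 :: --a--▸ n3, --d--▸ n5
  n3 = b.c.b.0 | d.b.d.0 :: --b--▸ n6, --d--▸ n7
  n4 = c.b.0 | b.d.b.d.0 :: --b--▸ n6, --c--▸ n8
  n5 = a.b.c.b.0 | b.d.0 :: --a--▸ n7, --b--▸ n9
  n6 = c.b.0 | d.b.d.0 :: --c--▸ n10, --d--▸ n11
  n7 = b.c.b.0 | b.d.0 :: --b--▸ n11, --b--▸ n12
  n8 = b.0 | b.d.b.d.0 :: --b--▸ n10, --b--▸ n13
  n9 = a.b.c.b.0 | d.0 :: --a--▸ n12, --d--▸ n14
  n10 = b.0 | d.b.d.0 :: --b--▸ n15, --d--▸ n16
  n11 = c.b.0 | b.d.0 :: --b--▸ n17, --c--▸ n16
  n12 = b.c.b.0 | d.0 :: --b--▸ n17, --d--▸ n18
  n13 = 0 | b.d.b.d.0 :: --b--▸ n15
  n14 = a.b.c.b.0 | 0 :: --a--▸ n18
  n15 = 0 | d.b.d.0 :: --d--▸ n19
  n16 = b.0 | b.d.0 :: --b--▸ n19, --b--▸ n20
  n17 = c.b.0 | d.0 :: --c--▸ n20, --d--▸ n21
  n18 = b.c.b.0 | 0 :: --b--▸ n21
  n19 = 0 | b.d.0 :: --b--▸ n22
  n20 = b.0 | d.0 :: --b--▸ n22, --d--▸ n23
  n21 = c.b.0 | 0 :: --c--▸ n23
  n22 = 0 | d.0 :: --d--▸ n24
  n23 = b.0 | 0 :: --b--▸ n24
  n24 = 0 | 0 :: stopped
Bisimilarity quotient blocks:
  B0 = {m0}
  B1 = {m1}
  B2 = {m3}
  B3 = {m6, n7}
  B4 = {m11, n11}
  B5 = {m15, n17}
  B6 = {m20, n21}
  B7 = {m23, n23}
  B8 = {m24, n24}
  B9 = {m19, n20}
  B10 = {m22, n22}
  B11 = {m17, n16}
  B12 = {m21, n19}
  B13 = {m10, n12}
  B14 = {m16, n18}
  B15 = {m7}
  B16 = {m12}
  B17 = {m18}
  B18 = {m4}
  B19 = {m8}
  B20 = {m13}
  B21 = {m2}
  B22 = {m5, n5}
  B23 = {m9, n9}
  B24 = {m14, n14}
  B25 = {n0}
  B26 = {n2}
  B27 = {n3}
  B28 = {n6}
  B29 = {n10}
  B30 = {n15}
  B31 = {n1}
  B32 = {n4}
  B33 = {n8}
  B34 = {n13}
m0 ∈ B0, n0 ∈ B25 → different blocks

P ≁ Q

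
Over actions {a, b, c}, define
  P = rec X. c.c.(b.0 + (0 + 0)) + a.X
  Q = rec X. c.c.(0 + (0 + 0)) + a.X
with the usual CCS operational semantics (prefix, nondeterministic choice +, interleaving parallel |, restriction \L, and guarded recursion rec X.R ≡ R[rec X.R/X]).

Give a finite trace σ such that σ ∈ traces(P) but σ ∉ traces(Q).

Reachable graph of P (4 states):
  s0 = rec X. c.c.(b.0 + (0 + 0)) + a.X has moves ··a··> s0, ··c··> s1
  s1 = c.(b.0 + (0 + 0)) has moves ··c··> s2
  s2 = b.0 + (0 + 0) has moves ··b··> s3
  s3 = 0 has moves (no moves)
Reachable graph of Q (3 states):
  t0 = rec X. c.c.(0 + (0 + 0)) + a.X has moves ··a··> t0, ··c··> t1
  t1 = c.(0 + (0 + 0)) has moves ··c··> t2
  t2 = 0 + (0 + 0) has moves (no moves)
Run σ = ⟨ccb⟩ on P: start {s0}
  after c @ step 1: {s1}
  after c @ step 2: {s2}
  after b @ step 3: {s3}
  — P admits the full trace.
Run σ = ⟨ccb⟩ on Q: start {t0}
  after c @ step 1: {t1}
  after c @ step 2: {t2}
  after b @ step 3: no successor for Q

ccb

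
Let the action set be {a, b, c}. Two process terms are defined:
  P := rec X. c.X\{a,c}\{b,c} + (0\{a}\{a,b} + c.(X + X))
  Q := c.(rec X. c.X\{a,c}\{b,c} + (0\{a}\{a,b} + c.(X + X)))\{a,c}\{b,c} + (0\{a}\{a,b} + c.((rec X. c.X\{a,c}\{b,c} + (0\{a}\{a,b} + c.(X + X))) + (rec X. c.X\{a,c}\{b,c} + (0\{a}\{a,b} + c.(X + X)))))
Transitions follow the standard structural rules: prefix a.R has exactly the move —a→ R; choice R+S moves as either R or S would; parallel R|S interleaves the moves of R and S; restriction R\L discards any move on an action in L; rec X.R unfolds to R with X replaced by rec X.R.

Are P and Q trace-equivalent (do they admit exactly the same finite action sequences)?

traces(P) = traces(Q)

LTS(P): 3 reachable states
  u0 = rec X. c.X\{a,c}\{b,c} + (0\{a}\{a,b} + c.(X + X)) has moves -c-> u1, -c-> u2
  u1 = (rec X. c.X\{a,c}\{b,c} + (0\{a}\{a,b} + c.(X + X))) + (rec X. c.X\{a,c}\{b,c} + (0\{a}\{a,b} + c.(X + X))) has moves -c-> u1, -c-> u2
  u2 = (rec X. c.X\{a,c}\{b,c} + (0\{a}\{a,b} + c.(X + X)))\{a,c}\{b,c} has moves (no moves)
LTS(Q): 3 reachable states
  v0 = c.(rec X. c.X\{a,c}\{b,c} + (0\{a}\{a,b} + c.(X + X)))\{a,c}\{b,c} + (0\{a}\{a,b} + c.((rec X. c.X\{a,c}\{b,c} + (0\{a}\{a,b} + c.(X + X))) + (rec X. c.X\{a,c}\{b,c} + (0\{a}\{a,b} + c.(X + X))))) has moves -c-> v1, -c-> v2
  v1 = (rec X. c.X\{a,c}\{b,c} + (0\{a}\{a,b} + c.(X + X))) + (rec X. c.X\{a,c}\{b,c} + (0\{a}\{a,b} + c.(X + X))) has moves -c-> v1, -c-> v2
  v2 = (rec X. c.X\{a,c}\{b,c} + (0\{a}\{a,b} + c.(X + X)))\{a,c}\{b,c} has moves (no moves)
Bisimilarity quotient blocks:
  B0 = {u0, u1, v0, v1}
  B1 = {u2, v2}
u0 ∈ B0, v0 ∈ B0 → same block
Bisimilar ⇒ trace-equivalent.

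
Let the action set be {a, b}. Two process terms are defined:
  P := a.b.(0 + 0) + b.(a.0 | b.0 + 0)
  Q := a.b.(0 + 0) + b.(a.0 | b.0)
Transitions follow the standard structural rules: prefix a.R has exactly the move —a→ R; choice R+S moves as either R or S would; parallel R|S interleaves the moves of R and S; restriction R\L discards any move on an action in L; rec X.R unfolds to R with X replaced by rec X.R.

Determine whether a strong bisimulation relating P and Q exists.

LTS(P): 7 reachable states
  u0 = a.b.(0 + 0) + b.(a.0 | b.0 + 0) :: -a-> u1, -b-> u2
  u1 = b.(0 + 0) :: -b-> u3
  u2 = a.0 | b.0 + 0 :: -a-> u4, -b-> u5
  u3 = 0 + 0 :: stopped
  u4 = 0 | b.0 :: -b-> u6
  u5 = a.0 | 0 :: -a-> u6
  u6 = 0 | 0 :: stopped
LTS(Q): 7 reachable states
  v0 = a.b.(0 + 0) + b.(a.0 | b.0) :: -a-> v1, -b-> v2
  v1 = b.(0 + 0) :: -b-> v3
  v2 = a.0 | b.0 :: -a-> v4, -b-> v5
  v3 = 0 + 0 :: stopped
  v4 = 0 | b.0 :: -b-> v6
  v5 = a.0 | 0 :: -a-> v6
  v6 = 0 | 0 :: stopped
Partition-refinement fixed point:
  B0 = {u0, v0}
  B1 = {u2, v2}
  B2 = {u1, u4, v1, v4}
  B3 = {u3, u6, v3, v6}
  B4 = {u5, v5}
u0 ∈ B0, v0 ∈ B0 → same block

bisimilar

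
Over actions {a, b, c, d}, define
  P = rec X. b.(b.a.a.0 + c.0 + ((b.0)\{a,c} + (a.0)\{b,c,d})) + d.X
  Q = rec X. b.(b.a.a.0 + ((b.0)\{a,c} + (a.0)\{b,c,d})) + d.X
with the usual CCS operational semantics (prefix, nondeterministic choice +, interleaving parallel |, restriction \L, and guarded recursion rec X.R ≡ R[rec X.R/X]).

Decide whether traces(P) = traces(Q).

Reachable graph of P (7 states):
  u0 = rec X. b.(b.a.a.0 + c.0 + ((b.0)\{a,c} + (a.0)\{b,c,d})) + d.X → ··b··> u1, ··d··> u0
  u1 = b.a.a.0 + c.0 + ((b.0)\{a,c} + (a.0)\{b,c,d}) → ··a··> u2, ··b··> u3, ··b··> u4, ··c··> u5
  u2 = 0\{b,c,d} → deadlocked
  u3 = 0\{a,c} → deadlocked
  u4 = a.a.0 → ··a··> u6
  u5 = 0 → deadlocked
  u6 = a.0 → ··a··> u5
Reachable graph of Q (7 states):
  v0 = rec X. b.(b.a.a.0 + ((b.0)\{a,c} + (a.0)\{b,c,d})) + d.X → ··b··> v1, ··d··> v0
  v1 = b.a.a.0 + ((b.0)\{a,c} + (a.0)\{b,c,d}) → ··a··> v2, ··b··> v3, ··b··> v4
  v2 = 0\{b,c,d} → deadlocked
  v3 = 0\{a,c} → deadlocked
  v4 = a.a.0 → ··a··> v5
  v5 = a.0 → ··a··> v6
  v6 = 0 → deadlocked
Trace ⟨bc⟩ through P, begin at {u0}:
  after b @ step 1: {u1}
  after c @ step 2: {u5}
  ✓ P
Trace ⟨bc⟩ through Q, begin at {v0}:
  after b @ step 1: {v1}
  after c @ step 2: ∅  — Q cannot continue

traces(P) ≠ traces(Q) — witness ⟨bc⟩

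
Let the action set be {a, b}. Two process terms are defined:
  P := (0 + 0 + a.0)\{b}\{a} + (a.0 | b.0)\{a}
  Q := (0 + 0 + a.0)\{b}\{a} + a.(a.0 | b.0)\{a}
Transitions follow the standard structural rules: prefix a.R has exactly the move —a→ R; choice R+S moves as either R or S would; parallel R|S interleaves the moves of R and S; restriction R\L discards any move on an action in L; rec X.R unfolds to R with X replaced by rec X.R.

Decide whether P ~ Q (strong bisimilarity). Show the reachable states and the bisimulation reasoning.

P ≁ Q

LTS(P): 2 reachable states
  u0 = (0 + 0 + a.0)\{b}\{a} + (a.0 | b.0)\{a} → —b→ u1
  u1 = (a.0 | 0)\{a} → ∅
LTS(Q): 3 reachable states
  v0 = (0 + 0 + a.0)\{b}\{a} + a.(a.0 | b.0)\{a} → —a→ v1
  v1 = (a.0 | b.0)\{a} → —b→ v2
  v2 = (a.0 | 0)\{a} → ∅
Bisimilarity quotient blocks:
  B0 = {u0, v1}
  B1 = {u1, v2}
  B2 = {v0}
u0 ∈ B0, v0 ∈ B2 → different blocks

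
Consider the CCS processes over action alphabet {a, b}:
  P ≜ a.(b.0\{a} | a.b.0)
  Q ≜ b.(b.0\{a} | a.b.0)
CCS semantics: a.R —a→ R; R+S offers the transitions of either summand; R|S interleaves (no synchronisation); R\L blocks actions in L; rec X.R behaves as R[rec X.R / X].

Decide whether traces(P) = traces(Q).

traces(P) ≠ traces(Q) — witness ⟨a⟩

Reachable graph of P (7 states):
  u0 = a.(b.0\{a} | a.b.0) | --a--▸ u1
  u1 = b.0\{a} | a.b.0 | --a--▸ u2, --b--▸ u3
  u2 = b.0\{a} | b.0 | --b--▸ u4, --b--▸ u5
  u3 = 0\{a} | a.b.0 | --a--▸ u4
  u4 = 0\{a} | b.0 | --b--▸ u6
  u5 = b.0\{a} | 0 | --b--▸ u6
  u6 = 0\{a} | 0 | stopped
Reachable graph of Q (7 states):
  v0 = b.(b.0\{a} | a.b.0) | --b--▸ v1
  v1 = b.0\{a} | a.b.0 | --a--▸ v2, --b--▸ v3
  v2 = b.0\{a} | b.0 | --b--▸ v4, --b--▸ v5
  v3 = 0\{a} | a.b.0 | --a--▸ v4
  v4 = 0\{a} | b.0 | --b--▸ v6
  v5 = b.0\{a} | 0 | --b--▸ v6
  v6 = 0\{a} | 0 | stopped
Executing a from P (initial set {u0}):
  after a @ step 1: {u1}
  P completes σ.
Executing a from Q (initial set {v0}):
  after a @ step 1: ∅ (Q stuck)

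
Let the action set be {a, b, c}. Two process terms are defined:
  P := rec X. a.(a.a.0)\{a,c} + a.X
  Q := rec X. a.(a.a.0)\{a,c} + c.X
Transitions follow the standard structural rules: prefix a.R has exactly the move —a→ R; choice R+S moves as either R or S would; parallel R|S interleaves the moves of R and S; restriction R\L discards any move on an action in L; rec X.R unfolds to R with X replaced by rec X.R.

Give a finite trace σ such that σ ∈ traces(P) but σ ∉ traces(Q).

Reachable graph of P (2 states):
  m0 = rec X. a.(a.a.0)\{a,c} + a.X :: —a→ m0, —a→ m1
  m1 = (a.a.0)\{a,c} :: ·
Reachable graph of Q (2 states):
  n0 = rec X. a.(a.a.0)\{a,c} + c.X :: —a→ n1, —c→ n0
  n1 = (a.a.0)\{a,c} :: ·
Trace ⟨aa⟩ through P, begin at {m0}:
  step 1 (a): {m0, m1}
  step 2 (a): {m0, m1}
  P completes σ.
Trace ⟨aa⟩ through Q, begin at {n0}:
  step 1 (a): {n1}
  step 2 (a): no successor for Q

aa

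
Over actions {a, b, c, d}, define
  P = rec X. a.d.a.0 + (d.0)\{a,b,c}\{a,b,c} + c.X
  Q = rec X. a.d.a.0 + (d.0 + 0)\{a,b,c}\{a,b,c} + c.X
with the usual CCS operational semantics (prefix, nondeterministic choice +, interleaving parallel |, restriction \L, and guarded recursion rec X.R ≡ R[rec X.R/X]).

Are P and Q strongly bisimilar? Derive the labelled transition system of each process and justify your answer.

bisimilar

P's transition system — 5 states:
  p0 = rec X. a.d.a.0 + (d.0)\{a,b,c}\{a,b,c} + c.X ⊢ ··a··> p1, ··c··> p0, ··d··> p2
  p1 = d.a.0 ⊢ ··d··> p3
  p2 = 0\{a,b,c}\{a,b,c} ⊢ deadlocked
  p3 = a.0 ⊢ ··a··> p4
  p4 = 0 ⊢ deadlocked
Q's transition system — 5 states:
  q0 = rec X. a.d.a.0 + (d.0 + 0)\{a,b,c}\{a,b,c} + c.X ⊢ ··a··> q1, ··c··> q0, ··d··> q2
  q1 = d.a.0 ⊢ ··d··> q3
  q2 = 0\{a,b,c}\{a,b,c} ⊢ deadlocked
  q3 = a.0 ⊢ ··a··> q4
  q4 = 0 ⊢ deadlocked
Coarsest stable partition (strong bisimilarity classes):
  B0 = {p0, q0}
  B1 = {p1, q1}
  B2 = {p3, q3}
  B3 = {p2, p4, q2, q4}
p0 ∈ B0, q0 ∈ B0 → same block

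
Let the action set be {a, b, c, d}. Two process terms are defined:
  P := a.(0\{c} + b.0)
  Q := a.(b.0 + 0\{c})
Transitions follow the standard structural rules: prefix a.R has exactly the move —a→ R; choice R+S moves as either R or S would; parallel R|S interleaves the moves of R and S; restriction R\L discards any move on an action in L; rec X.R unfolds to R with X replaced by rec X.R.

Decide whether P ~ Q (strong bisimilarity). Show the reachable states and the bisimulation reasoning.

bisimilar

P's transition system — 3 states:
  u0 = a.(0\{c} + b.0) has moves --a--▸ u1
  u1 = 0\{c} + b.0 has moves --b--▸ u2
  u2 = 0 has moves ∅
Q's transition system — 3 states:
  v0 = a.(b.0 + 0\{c}) has moves --a--▸ v1
  v1 = b.0 + 0\{c} has moves --b--▸ v2
  v2 = 0 has moves ∅
Bisimilarity quotient blocks:
  B0 = {u0, v0}
  B1 = {u1, v1}
  B2 = {u2, v2}
u0 ∈ B0, v0 ∈ B0 → same block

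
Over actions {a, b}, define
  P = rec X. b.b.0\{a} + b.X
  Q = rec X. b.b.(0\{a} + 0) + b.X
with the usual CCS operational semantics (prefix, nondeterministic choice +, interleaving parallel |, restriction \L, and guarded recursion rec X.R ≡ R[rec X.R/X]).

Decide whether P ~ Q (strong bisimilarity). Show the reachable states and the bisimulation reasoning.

P ~ Q

P's transition system — 3 states:
  m0 = rec X. b.b.0\{a} + b.X :: --b--▸ m0, --b--▸ m1
  m1 = b.0\{a} :: --b--▸ m2
  m2 = 0\{a} :: deadlocked
Q's transition system — 3 states:
  n0 = rec X. b.b.(0\{a} + 0) + b.X :: --b--▸ n0, --b--▸ n1
  n1 = b.(0\{a} + 0) :: --b--▸ n2
  n2 = 0\{a} + 0 :: deadlocked
Bisimilarity quotient blocks:
  B0 = {m0, n0}
  B1 = {m1, n1}
  B2 = {m2, n2}
m0 ∈ B0, n0 ∈ B0 → same block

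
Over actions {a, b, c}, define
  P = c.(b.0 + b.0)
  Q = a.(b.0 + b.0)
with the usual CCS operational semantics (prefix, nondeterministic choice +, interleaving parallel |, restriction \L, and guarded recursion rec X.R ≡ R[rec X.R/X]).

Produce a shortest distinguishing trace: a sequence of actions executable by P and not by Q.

c

LTS(P): 3 reachable states
  u0 = c.(b.0 + b.0) | ··c··> u1
  u1 = b.0 + b.0 | ··b··> u2
  u2 = 0 | stopped
LTS(Q): 3 reachable states
  v0 = a.(b.0 + b.0) | ··a··> v1
  v1 = b.0 + b.0 | ··b··> v2
  v2 = 0 | stopped
Trace ⟨c⟩ through P, begin at {u0}:
  step 1 (c): {u1}
  — P admits the full trace.
Trace ⟨c⟩ through Q, begin at {v0}:
  step 1 (c): no successor for Q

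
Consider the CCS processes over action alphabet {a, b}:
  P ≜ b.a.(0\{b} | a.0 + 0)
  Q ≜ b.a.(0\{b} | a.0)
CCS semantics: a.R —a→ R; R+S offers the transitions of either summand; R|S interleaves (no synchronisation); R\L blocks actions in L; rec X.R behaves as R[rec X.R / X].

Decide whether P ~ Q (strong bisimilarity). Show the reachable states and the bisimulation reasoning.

Reachable graph of P (4 states):
  u0 = b.a.(0\{b} | a.0 + 0) :: -b-> u1
  u1 = a.(0\{b} | a.0 + 0) :: -a-> u2
  u2 = 0\{b} | a.0 + 0 :: -a-> u3
  u3 = 0\{b} | 0 :: stopped
Reachable graph of Q (4 states):
  v0 = b.a.(0\{b} | a.0) :: -b-> v1
  v1 = a.(0\{b} | a.0) :: -a-> v2
  v2 = 0\{b} | a.0 :: -a-> v3
  v3 = 0\{b} | 0 :: stopped
Bisimilarity quotient blocks:
  B0 = {u0, v0}
  B1 = {u1, v1}
  B2 = {u2, v2}
  B3 = {u3, v3}
u0 ∈ B0, v0 ∈ B0 → same block

YES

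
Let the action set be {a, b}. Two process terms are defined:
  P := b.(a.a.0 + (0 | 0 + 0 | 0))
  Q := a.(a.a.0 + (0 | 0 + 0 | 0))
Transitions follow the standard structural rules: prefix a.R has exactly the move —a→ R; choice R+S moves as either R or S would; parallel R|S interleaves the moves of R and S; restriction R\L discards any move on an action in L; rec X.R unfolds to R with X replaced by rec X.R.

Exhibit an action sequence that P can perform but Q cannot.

P's transition system — 4 states:
  p0 = b.(a.a.0 + (0 | 0 + 0 | 0)) has moves ··b··> p1
  p1 = a.a.0 + (0 | 0 + 0 | 0) has moves ··a··> p2
  p2 = a.0 has moves ··a··> p3
  p3 = 0 has moves deadlocked
Q's transition system — 4 states:
  q0 = a.(a.a.0 + (0 | 0 + 0 | 0)) has moves ··a··> q1
  q1 = a.a.0 + (0 | 0 + 0 | 0) has moves ··a··> q2
  q2 = a.0 has moves ··a··> q3
  q3 = 0 has moves deadlocked
Trace ⟨b⟩ through P, begin at {p0}:
  step 1 (b): {p1}
  P completes σ.
Trace ⟨b⟩ through Q, begin at {q0}:
  step 1 (b): ∅ (Q stuck)

b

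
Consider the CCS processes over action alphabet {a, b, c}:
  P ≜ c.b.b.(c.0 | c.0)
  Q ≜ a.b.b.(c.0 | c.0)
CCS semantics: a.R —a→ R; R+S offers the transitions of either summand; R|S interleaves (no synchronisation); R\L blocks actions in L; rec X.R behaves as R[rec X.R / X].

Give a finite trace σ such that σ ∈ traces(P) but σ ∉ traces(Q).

c

LTS(P): 7 reachable states
  p0 = c.b.b.(c.0 | c.0) has moves —c→ p1
  p1 = b.b.(c.0 | c.0) has moves —b→ p2
  p2 = b.(c.0 | c.0) has moves —b→ p3
  p3 = c.0 | c.0 has moves —c→ p4, —c→ p5
  p4 = 0 | c.0 has moves —c→ p6
  p5 = c.0 | 0 has moves —c→ p6
  p6 = 0 | 0 has moves ·
LTS(Q): 7 reachable states
  q0 = a.b.b.(c.0 | c.0) has moves —a→ q1
  q1 = b.b.(c.0 | c.0) has moves —b→ q2
  q2 = b.(c.0 | c.0) has moves —b→ q3
  q3 = c.0 | c.0 has moves —c→ q4, —c→ q5
  q4 = 0 | c.0 has moves —c→ q6
  q5 = c.0 | 0 has moves —c→ q6
  q6 = 0 | 0 has moves ·
Trace ⟨c⟩ through P, begin at {p0}:
  step 1 (c): {p1}
  P completes σ.
Trace ⟨c⟩ through Q, begin at {q0}:
  step 1 (c): ∅ (Q stuck)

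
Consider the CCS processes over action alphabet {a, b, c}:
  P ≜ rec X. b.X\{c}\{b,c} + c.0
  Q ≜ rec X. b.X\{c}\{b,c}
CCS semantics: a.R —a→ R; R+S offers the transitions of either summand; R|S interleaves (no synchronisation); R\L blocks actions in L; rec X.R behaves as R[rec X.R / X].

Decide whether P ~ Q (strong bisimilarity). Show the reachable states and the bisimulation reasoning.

LTS(P): 3 reachable states
  m0 = rec X. b.X\{c}\{b,c} + c.0 :: --b--▸ m1, --c--▸ m2
  m1 = (rec X. b.X\{c}\{b,c} + c.0)\{c}\{b,c} :: (no moves)
  m2 = 0 :: (no moves)
LTS(Q): 2 reachable states
  n0 = rec X. b.X\{c}\{b,c} :: --b--▸ n1
  n1 = (rec X. b.X\{c}\{b,c})\{c}\{b,c} :: (no moves)
Coarsest stable partition (strong bisimilarity classes):
  B0 = {m0}
  B1 = {m1, m2, n1}
  B2 = {n0}
m0 ∈ B0, n0 ∈ B2 → different blocks

not bisimilar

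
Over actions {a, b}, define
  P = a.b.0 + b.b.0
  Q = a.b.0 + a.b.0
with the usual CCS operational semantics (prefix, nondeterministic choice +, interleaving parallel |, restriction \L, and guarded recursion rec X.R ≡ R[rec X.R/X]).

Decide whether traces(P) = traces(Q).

traces(P) ≠ traces(Q) — witness ⟨b⟩

P's transition system — 3 states:
  m0 = a.b.0 + b.b.0 ⊢ —a→ m1, —b→ m1
  m1 = b.0 ⊢ —b→ m2
  m2 = 0 ⊢ stopped
Q's transition system — 3 states:
  n0 = a.b.0 + a.b.0 ⊢ —a→ n1
  n1 = b.0 ⊢ —b→ n2
  n2 = 0 ⊢ stopped
Run σ = ⟨b⟩ on P: start {m0}
  step 1 (b): {m1}
  ✓ P
Run σ = ⟨b⟩ on Q: start {n0}
  step 1 (b): ∅  — Q cannot continue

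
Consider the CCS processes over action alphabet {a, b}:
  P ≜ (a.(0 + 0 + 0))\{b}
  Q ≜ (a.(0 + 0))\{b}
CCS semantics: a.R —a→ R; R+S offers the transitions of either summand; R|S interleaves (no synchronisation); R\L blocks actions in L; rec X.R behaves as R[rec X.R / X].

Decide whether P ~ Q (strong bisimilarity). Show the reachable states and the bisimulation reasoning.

Reachable graph of P (2 states):
  p0 = (a.(0 + 0 + 0))\{b} ⊢ ··a··> p1
  p1 = (0 + 0 + 0)\{b} ⊢ deadlocked
Reachable graph of Q (2 states):
  q0 = (a.(0 + 0))\{b} ⊢ ··a··> q1
  q1 = (0 + 0)\{b} ⊢ deadlocked
Partition-refinement fixed point:
  B0 = {p0, q0}
  B1 = {p1, q1}
p0 ∈ B0, q0 ∈ B0 → same block

P ~ Q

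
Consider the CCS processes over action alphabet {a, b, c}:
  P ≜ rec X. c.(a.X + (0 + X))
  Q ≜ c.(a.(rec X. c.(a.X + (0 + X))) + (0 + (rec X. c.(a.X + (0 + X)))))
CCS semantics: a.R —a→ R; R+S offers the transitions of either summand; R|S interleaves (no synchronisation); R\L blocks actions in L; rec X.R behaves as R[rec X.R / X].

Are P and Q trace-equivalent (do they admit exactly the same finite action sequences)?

YES

LTS(P): 2 reachable states
  m0 = rec X. c.(a.X + (0 + X)) :: ··c··> m1
  m1 = a.(rec X. c.(a.X + (0 + X))) + (0 + (rec X. c.(a.X + (0 + X)))) :: ··a··> m0, ··c··> m1
LTS(Q): 3 reachable states
  n0 = c.(a.(rec X. c.(a.X + (0 + X))) + (0 + (rec X. c.(a.X + (0 + X))))) :: ··c··> n1
  n1 = a.(rec X. c.(a.X + (0 + X))) + (0 + (rec X. c.(a.X + (0 + X)))) :: ··a··> n2, ··c··> n1
  n2 = rec X. c.(a.X + (0 + X)) :: ··c··> n1
Partition-refinement fixed point:
  B0 = {m0, n0, n2}
  B1 = {m1, n1}
m0 ∈ B0, n0 ∈ B0 → same block
Bisimilar ⇒ trace-equivalent.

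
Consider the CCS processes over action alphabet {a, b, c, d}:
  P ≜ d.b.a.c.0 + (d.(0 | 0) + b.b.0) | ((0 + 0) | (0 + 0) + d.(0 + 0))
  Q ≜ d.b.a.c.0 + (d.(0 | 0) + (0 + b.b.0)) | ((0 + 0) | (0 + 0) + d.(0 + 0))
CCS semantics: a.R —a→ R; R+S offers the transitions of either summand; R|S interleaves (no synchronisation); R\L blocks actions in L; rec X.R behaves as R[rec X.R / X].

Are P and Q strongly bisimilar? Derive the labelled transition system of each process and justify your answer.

LTS(P): 12 reachable states
  m0 = d.b.a.c.0 + (d.(0 | 0) + b.b.0) | ((0 + 0) | (0 + 0) + d.(0 + 0)) → =b=> m1, =d=> m2, =d=> m3, =d=> m4
  m1 = b.0 | ((0 + 0) | (0 + 0) + d.(0 + 0)) → =b=> m5, =d=> m6
  m2 = (d.(0 | 0) + b.b.0) | (0 + 0) → =b=> m6, =d=> m7
  m3 = 0 | 0 | ((0 + 0) | (0 + 0) + d.(0 + 0)) → =d=> m7
  m4 = b.a.c.0 → =b=> m8
  m5 = 0 | ((0 + 0) | (0 + 0) + d.(0 + 0)) → =d=> m9
  m6 = b.0 | (0 + 0) → =b=> m9
  m7 = 0 | 0 | (0 + 0) → (no moves)
  m8 = a.c.0 → =a=> m10
  m9 = 0 | (0 + 0) → (no moves)
  m10 = c.0 → =c=> m11
  m11 = 0 → (no moves)
LTS(Q): 12 reachable states
  n0 = d.b.a.c.0 + (d.(0 | 0) + (0 + b.b.0)) | ((0 + 0) | (0 + 0) + d.(0 + 0)) → =b=> n1, =d=> n2, =d=> n3, =d=> n4
  n1 = b.0 | ((0 + 0) | (0 + 0) + d.(0 + 0)) → =b=> n5, =d=> n6
  n2 = (d.(0 | 0) + (0 + b.b.0)) | (0 + 0) → =b=> n6, =d=> n7
  n3 = 0 | 0 | ((0 + 0) | (0 + 0) + d.(0 + 0)) → =d=> n7
  n4 = b.a.c.0 → =b=> n8
  n5 = 0 | ((0 + 0) | (0 + 0) + d.(0 + 0)) → =d=> n9
  n6 = b.0 | (0 + 0) → =b=> n9
  n7 = 0 | 0 | (0 + 0) → (no moves)
  n8 = a.c.0 → =a=> n10
  n9 = 0 | (0 + 0) → (no moves)
  n10 = c.0 → =c=> n11
  n11 = 0 → (no moves)
Coarsest stable partition (strong bisimilarity classes):
  B0 = {m0, n0}
  B1 = {m3, m5, n3, n5}
  B2 = {m11, m7, m9, n11, n7, n9}
  B3 = {m2, n2}
  B4 = {m6, n6}
  B5 = {m4, n4}
  B6 = {m8, n8}
  B7 = {m10, n10}
  B8 = {m1, n1}
m0 ∈ B0, n0 ∈ B0 → same block

P ~ Q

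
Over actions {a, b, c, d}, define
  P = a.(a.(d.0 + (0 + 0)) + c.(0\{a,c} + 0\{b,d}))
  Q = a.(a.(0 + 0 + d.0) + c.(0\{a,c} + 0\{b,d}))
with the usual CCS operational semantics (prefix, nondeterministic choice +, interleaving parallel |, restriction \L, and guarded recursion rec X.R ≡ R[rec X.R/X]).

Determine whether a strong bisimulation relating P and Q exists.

P's transition system — 5 states:
  m0 = a.(a.(d.0 + (0 + 0)) + c.(0\{a,c} + 0\{b,d})) has moves -a-> m1
  m1 = a.(d.0 + (0 + 0)) + c.(0\{a,c} + 0\{b,d}) has moves -a-> m2, -c-> m3
  m2 = d.0 + (0 + 0) has moves -d-> m4
  m3 = 0\{a,c} + 0\{b,d} has moves stopped
  m4 = 0 has moves stopped
Q's transition system — 5 states:
  n0 = a.(a.(0 + 0 + d.0) + c.(0\{a,c} + 0\{b,d})) has moves -a-> n1
  n1 = a.(0 + 0 + d.0) + c.(0\{a,c} + 0\{b,d}) has moves -a-> n2, -c-> n3
  n2 = 0 + 0 + d.0 has moves -d-> n4
  n3 = 0\{a,c} + 0\{b,d} has moves stopped
  n4 = 0 has moves stopped
Coarsest stable partition (strong bisimilarity classes):
  B0 = {m0, n0}
  B1 = {m1, n1}
  B2 = {m2, n2}
  B3 = {m3, m4, n3, n4}
m0 ∈ B0, n0 ∈ B0 → same block

YES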